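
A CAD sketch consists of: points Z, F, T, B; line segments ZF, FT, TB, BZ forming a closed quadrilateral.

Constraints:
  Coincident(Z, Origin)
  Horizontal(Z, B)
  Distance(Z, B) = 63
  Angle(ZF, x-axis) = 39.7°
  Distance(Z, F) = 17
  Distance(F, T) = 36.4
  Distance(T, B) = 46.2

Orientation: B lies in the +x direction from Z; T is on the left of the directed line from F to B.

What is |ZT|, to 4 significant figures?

53.25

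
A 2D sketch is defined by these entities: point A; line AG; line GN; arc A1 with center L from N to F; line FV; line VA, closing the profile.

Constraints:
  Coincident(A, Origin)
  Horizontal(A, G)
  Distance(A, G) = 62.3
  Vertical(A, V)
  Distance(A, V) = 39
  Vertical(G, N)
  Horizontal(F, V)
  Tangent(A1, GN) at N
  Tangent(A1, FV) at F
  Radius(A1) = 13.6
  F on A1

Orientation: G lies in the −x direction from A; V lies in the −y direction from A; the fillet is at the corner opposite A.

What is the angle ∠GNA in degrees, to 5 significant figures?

67.819°

A is at the origin; A and G share the same y with |AG| = 62.3 and G on the −x side, so G = (-62.300, 0.0000). AV is vertical with |AV| = 39.0 and V on the −y side, so V = (0.0000, -39.000). The virtual corner opposite A is at (-62.300, -39.000). Since A1 is tangent to GN there, LN ⟂ GN and tangency of A1 to FV means the radius LF is perpendicular to FV, with radius 13.6, so the center L sits 13.6 in from both sides at L = (-48.700, -25.400). That places the tangent points at N = (-62.300, -25.400) on GN and F = (-48.700, -39.000) on FV. Then cos ∠GNA = NG·NA / (|NG||NA|), giving 67.819°.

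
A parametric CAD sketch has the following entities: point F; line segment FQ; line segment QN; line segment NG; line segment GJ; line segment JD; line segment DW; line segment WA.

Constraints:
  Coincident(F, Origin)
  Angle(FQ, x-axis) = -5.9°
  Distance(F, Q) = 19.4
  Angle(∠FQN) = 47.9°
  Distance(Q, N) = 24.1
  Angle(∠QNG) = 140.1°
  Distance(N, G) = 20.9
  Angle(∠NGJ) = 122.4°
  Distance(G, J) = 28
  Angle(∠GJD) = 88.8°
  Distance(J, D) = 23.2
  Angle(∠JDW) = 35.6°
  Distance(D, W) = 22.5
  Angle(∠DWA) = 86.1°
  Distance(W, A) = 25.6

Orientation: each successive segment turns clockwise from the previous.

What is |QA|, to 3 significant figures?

67.1

F is at the origin; FQ runs at -5.9° with length 19.4, so Q = (19.3, -1.99). ∠FQN = 47.9° gives QN at -138° from the x-axis; with |QN| = 24.1, N = (1.39, -18.1). ∠QNG = 140.1° gives NG at -178° from the x-axis; with |NG| = 20.9, G = (-19.5, -18.9). ∠NGJ = 122.4° gives GJ at 124° from the x-axis; with |GJ| = 28.0, J = (-35.4, 4.19). ∠GJD = 88.8° gives JD at 33.3° from the x-axis; with |JD| = 23.2, D = (-16.0, 16.9). ∠JDW = 35.6° gives DW at -111° from the x-axis; with |DW| = 22.5, W = (-24.1, -4.06). ∠DWA = 86.1° gives WA at 155° from the x-axis; with |WA| = 25.6, A = (-47.3, 6.75). Then |QA| = |A − Q| = 67.1.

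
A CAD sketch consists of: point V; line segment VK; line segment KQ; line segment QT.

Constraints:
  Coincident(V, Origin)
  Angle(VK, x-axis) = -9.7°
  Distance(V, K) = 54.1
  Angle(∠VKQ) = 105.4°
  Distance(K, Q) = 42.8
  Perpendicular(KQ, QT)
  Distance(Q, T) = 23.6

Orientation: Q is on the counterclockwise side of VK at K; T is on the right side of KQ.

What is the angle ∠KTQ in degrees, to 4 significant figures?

61.13°

∠VKQ = 105.4°, so KQ runs at -9.7° + (180° − 105.4°) = 64.90° from the x-axis; with |KQ| = 42.8, Q = K + 42.8·(cos 64.90°, sin 64.90°) = (71.48, 29.64). KQ is perpendicular to QT; with |QT| = 23.6 on the right of KQ, T = Q + 23.6·(0.9056, -0.4242) = (92.85, 19.63). Then cos ∠KTQ = TK·TQ / (|TK||TQ|), giving 61.13°.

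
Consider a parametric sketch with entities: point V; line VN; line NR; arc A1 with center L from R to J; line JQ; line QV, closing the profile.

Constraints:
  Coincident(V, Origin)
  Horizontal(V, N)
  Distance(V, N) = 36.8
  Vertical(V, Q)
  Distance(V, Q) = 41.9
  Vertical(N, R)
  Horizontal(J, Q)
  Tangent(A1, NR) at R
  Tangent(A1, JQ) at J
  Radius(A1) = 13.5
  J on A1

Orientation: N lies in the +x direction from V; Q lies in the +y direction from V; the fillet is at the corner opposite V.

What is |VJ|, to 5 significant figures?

47.943

V is at the origin; VN is horizontal with |VN| = 36.8 and N on the +x side, so N = (36.800, 0.0000). V and Q share the same x with |VQ| = 41.9 and Q on the +y side, so Q = (0.0000, 41.900). The virtual corner opposite V is at (36.800, 41.900). Since A1 is tangent to NR there, LR ⟂ NR and tangency of A1 to JQ means the radius LJ is perpendicular to JQ, with radius 13.5, so the center L sits 13.5 in from both sides at L = (23.300, 28.400). That places the tangent points at R = (36.800, 28.400) on NR and J = (23.300, 41.900) on JQ. Then |VJ| = |J − V| = 47.943.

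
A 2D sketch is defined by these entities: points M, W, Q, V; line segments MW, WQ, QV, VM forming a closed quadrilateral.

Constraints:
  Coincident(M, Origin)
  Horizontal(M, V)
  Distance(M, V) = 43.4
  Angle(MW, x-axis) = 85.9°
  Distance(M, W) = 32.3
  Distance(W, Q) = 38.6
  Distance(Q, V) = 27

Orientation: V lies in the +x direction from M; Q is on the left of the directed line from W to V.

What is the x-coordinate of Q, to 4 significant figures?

40.53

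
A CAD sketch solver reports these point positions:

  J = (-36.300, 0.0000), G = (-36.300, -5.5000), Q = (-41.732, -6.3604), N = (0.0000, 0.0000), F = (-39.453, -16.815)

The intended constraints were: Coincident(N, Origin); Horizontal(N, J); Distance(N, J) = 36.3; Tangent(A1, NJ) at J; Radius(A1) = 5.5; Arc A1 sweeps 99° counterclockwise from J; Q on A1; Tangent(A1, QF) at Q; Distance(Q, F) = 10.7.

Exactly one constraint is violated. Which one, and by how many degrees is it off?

Tangent(A1, QF) at Q — off by 3.30°.

N = (0.00, 0.00) ✓; N.y = 0.00, J.y = 0.00 ✓; |NJ| = 36.30 ✓; ∠(GJ, JN) = 90.00° ✓; |GJ| = 5.500 ✓; bearing(G→Q) − bearing(G→J) = 99.00° ✓; |GQ| = 5.500 ✓; ∠(GQ, QF) = 86.70° ✗; |QF| = 10.70 ✓.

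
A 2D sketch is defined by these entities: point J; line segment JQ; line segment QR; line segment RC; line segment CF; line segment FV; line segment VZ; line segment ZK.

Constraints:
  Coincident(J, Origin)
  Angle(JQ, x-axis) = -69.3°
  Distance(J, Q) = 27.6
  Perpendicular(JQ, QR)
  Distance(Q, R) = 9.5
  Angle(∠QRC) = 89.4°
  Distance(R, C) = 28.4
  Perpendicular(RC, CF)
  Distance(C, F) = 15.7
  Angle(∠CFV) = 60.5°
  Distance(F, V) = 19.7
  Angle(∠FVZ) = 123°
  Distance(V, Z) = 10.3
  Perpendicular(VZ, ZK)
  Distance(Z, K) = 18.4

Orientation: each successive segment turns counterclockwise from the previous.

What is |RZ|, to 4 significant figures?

11.46

∠CFV = 60.5° gives FV at -39.20° from the x-axis; with |FV| = 19.7, V = (8.965, -14.15). ∠FVZ = 123.0° gives VZ at 17.80° from the x-axis; with |VZ| = 10.3, Z = (18.77, -11.01). Then |RZ| = |Z − R| = 11.46.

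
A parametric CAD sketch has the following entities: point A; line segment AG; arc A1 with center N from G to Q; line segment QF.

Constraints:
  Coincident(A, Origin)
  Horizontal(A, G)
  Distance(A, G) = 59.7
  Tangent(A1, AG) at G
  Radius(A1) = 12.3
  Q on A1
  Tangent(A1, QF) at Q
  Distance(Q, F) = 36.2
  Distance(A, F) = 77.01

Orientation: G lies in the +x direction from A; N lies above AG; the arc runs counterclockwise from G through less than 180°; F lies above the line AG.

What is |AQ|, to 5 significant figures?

73.114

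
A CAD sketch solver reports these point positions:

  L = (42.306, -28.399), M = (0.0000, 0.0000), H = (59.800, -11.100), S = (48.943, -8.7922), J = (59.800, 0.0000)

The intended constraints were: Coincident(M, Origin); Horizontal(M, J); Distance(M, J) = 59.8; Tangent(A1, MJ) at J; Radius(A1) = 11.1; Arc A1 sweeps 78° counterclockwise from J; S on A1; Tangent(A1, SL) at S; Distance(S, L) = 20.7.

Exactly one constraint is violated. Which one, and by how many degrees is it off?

Tangent(A1, SL) at S — off by 6.70°.

M = (0.00, 0.00) ✓; M.y = 0.00, J.y = 0.00 ✓; |MJ| = 59.80 ✓; ∠(HJ, JM) = 90.00° ✓; |HJ| = 11.10 ✓; bearing(H→S) − bearing(H→J) = 78.00° ✓; |HS| = 11.10 ✓; ∠(HS, SL) = 96.70° ✗; |SL| = 20.70 ✓.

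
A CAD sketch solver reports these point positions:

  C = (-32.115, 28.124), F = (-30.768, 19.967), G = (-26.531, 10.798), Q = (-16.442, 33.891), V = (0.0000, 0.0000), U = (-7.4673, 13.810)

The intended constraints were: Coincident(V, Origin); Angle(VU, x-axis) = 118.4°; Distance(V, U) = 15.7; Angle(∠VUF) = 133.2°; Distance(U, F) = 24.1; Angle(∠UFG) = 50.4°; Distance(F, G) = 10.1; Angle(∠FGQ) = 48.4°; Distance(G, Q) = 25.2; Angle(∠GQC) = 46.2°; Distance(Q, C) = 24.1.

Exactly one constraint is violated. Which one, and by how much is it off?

Distance(Q, C) = 24.1 — off by 7.40.

V = (0.00, 0.00) ✓; VU at 118.4° ✓; |VU| = 15.70 ✓; ∠VUF = 133.2° ✓; |UF| = 24.10 ✓; ∠UFG = 50.40° ✓; |FG| = 10.10 ✓; ∠FGQ = 48.40° ✓; |GQ| = 25.20 ✓; ∠GQC = 46.20° ✓; |QC| = 16.70 ✗.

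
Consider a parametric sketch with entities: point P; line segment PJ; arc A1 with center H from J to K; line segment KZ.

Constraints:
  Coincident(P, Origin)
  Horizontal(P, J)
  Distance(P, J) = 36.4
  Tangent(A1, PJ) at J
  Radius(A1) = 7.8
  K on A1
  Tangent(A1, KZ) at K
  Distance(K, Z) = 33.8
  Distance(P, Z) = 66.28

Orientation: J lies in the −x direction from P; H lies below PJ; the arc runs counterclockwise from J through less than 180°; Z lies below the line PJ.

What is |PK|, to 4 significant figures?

44.08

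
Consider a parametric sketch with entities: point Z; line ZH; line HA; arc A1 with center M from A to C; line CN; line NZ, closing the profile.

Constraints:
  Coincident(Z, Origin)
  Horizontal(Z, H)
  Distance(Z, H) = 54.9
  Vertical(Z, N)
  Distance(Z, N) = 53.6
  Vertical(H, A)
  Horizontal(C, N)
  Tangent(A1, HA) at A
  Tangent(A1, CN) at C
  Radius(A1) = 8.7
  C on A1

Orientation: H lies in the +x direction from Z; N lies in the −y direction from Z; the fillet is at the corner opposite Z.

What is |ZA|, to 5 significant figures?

70.923

The virtual corner opposite Z is at (54.900, -53.600). A1 meets HA tangentially, so MA is at right angles to HA and tangency of A1 to CN means the radius MC is perpendicular to CN, with radius 8.7, so the center M sits 8.7 in from both sides at M = (46.200, -44.900). That places the tangent points at A = (54.900, -44.900) on HA and C = (46.200, -53.600) on CN. Then |ZA| = |A − Z| = 70.923.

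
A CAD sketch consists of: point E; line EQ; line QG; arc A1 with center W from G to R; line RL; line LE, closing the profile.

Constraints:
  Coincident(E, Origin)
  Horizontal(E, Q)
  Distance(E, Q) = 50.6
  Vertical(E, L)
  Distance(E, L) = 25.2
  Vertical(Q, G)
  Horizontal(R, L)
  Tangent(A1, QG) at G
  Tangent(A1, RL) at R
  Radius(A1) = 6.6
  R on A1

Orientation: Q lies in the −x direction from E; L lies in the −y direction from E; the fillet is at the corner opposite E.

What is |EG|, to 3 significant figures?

53.9

The virtual corner opposite E is at (-50.6, -25.2). The tangent condition forces WG to be normal to QG and since A1 is tangent to RL there, WR ⟂ RL, with radius 6.6, so the center W sits 6.6 in from both sides at W = (-44.0, -18.6). That places the tangent points at G = (-50.6, -18.6) on QG and R = (-44.0, -25.2) on RL. Then |EG| = |G − E| = 53.9.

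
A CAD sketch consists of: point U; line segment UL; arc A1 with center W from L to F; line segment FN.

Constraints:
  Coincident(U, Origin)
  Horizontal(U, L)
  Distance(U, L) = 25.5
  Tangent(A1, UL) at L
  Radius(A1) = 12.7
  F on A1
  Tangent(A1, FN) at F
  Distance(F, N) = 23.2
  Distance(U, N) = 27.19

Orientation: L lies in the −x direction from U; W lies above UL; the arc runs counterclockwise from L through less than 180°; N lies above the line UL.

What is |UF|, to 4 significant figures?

15.80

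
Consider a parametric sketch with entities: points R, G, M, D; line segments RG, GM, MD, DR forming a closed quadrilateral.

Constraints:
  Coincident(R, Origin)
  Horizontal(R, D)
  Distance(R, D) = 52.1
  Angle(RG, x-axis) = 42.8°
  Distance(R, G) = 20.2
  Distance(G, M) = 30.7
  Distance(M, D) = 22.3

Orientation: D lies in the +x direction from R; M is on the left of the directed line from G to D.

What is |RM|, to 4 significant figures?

49.34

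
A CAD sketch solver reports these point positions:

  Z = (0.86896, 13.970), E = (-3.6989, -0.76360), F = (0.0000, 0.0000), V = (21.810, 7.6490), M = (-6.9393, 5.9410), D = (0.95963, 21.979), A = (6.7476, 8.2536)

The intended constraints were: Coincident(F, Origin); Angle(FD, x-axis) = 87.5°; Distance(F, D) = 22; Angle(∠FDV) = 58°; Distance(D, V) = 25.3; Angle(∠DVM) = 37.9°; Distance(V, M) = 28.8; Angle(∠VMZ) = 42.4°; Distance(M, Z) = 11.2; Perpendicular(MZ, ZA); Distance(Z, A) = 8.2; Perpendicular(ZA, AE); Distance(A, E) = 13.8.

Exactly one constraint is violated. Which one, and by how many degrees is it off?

Perpendicular(ZA, AE) — off by 5.00°.

F = (0.00, 0.00) ✓; FD at 87.50° ✓; |FD| = 22.00 ✓; ∠FDV = 58.00° ✓; |DV| = 25.30 ✓; ∠DVM = 37.90° ✓; |VM| = 28.80 ✓; ∠VMZ = 42.40° ✓; |MZ| = 11.20 ✓; ∠(MZ, ZA) = 90.00° ✓; |ZA| = 8.200 ✓; ∠(ZA, AE) = 95.00° ✗; |AE| = 13.80 ✓.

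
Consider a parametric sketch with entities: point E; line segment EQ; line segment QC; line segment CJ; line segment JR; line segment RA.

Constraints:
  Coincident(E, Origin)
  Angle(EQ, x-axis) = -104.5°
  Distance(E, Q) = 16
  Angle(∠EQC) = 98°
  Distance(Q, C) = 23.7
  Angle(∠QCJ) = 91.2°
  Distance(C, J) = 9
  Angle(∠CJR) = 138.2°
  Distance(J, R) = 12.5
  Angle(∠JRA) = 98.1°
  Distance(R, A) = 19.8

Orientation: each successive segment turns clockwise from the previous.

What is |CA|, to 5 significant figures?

25.865

∠CJR = 138.2° gives JR at 42.900° from the x-axis; with |JR| = 12.5, R = (-17.566, 4.6631). ∠JRA = 98.1° gives RA at -39.000° from the x-axis; with |RA| = 19.8, A = (-2.1781, -7.7975). Then |CA| = |A − C| = 25.865.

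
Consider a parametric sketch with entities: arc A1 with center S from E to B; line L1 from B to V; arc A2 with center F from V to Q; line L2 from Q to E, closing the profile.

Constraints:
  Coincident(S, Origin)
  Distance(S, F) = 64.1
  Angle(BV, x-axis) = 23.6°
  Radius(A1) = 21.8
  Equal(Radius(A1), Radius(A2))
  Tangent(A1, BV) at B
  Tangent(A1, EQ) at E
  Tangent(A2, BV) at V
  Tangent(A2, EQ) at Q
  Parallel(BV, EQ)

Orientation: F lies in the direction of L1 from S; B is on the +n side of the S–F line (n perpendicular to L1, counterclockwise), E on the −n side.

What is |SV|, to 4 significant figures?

67.71

Tangency of A1 to both parallel lines with radius 21.8 puts B and E at S ± 21.8·n: B = (-8.728, 19.98), E = (8.728, -19.98). Equal radii place V and Q the same way about F: V = F + 21.8·n = (50.01, 45.64), Q = F − 21.8·n = (67.47, 5.686). Then |SV| = |V − S| = 67.71.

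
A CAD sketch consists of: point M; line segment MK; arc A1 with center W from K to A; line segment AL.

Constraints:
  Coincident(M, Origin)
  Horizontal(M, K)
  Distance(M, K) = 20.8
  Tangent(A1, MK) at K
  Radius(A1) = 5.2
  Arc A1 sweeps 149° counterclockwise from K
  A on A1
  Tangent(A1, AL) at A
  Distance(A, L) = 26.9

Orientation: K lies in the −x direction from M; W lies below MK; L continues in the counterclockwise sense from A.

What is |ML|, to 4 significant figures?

23.52

M is at the origin; MK is horizontal with |MK| = 20.8 and K on the −x side, so K = (-20.80, 0.000). Since A1 is tangent to MK there, WK ⟂ MK, so W = K + (0, -5.2) = (-20.80, -5.200). On A1, K sits at bearing 90° from W; a 149° counterclockwise sweep puts A at bearing 239°, so A = W + 5.2·(cos 239°, sin 239°) = (-23.48, -9.657). A1 meets AL tangentially, so WA is at right angles to AL, so AL runs along (−sin 239°, cos 239°); with |AL| = 26.9, L = (-0.4204, -23.51). Then |ML| = |L − M| = 23.52.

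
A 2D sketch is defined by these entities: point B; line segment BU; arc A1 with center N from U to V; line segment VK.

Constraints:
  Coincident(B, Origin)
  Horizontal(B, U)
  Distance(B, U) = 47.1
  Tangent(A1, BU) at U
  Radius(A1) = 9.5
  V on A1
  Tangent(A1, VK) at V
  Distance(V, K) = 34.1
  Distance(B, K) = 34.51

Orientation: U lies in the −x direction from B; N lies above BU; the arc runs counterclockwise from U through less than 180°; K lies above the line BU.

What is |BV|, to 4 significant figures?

39.97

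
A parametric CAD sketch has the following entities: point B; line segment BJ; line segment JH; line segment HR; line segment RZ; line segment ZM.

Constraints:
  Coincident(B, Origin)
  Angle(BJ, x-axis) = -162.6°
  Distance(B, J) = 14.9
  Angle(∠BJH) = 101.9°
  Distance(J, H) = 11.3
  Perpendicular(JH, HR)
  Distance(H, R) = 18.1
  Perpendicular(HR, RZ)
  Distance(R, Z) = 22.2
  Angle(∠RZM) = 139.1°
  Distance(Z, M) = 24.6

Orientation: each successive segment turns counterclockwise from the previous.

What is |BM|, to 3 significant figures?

29.3

B is at the origin; BJ runs at -162.6° with length 14.9, so J = (-14.2, -4.46). ∠BJH = 101.9° gives JH at -84.5° from the x-axis; with |JH| = 11.3, H = (-13.1, -15.7). JH ⟂ HR, so HR runs at 5.50°; with |HR| = 18.1, R = (4.88, -14.0). HR is perpendicular to RZ, so RZ runs at 95.5°; with |RZ| = 22.2, Z = (2.75, 8.13). ∠RZM = 139.1° gives ZM at 136° from the x-axis; with |ZM| = 24.6, M = (-15.1, 25.1). Then |BM| = |M − B| = 29.3.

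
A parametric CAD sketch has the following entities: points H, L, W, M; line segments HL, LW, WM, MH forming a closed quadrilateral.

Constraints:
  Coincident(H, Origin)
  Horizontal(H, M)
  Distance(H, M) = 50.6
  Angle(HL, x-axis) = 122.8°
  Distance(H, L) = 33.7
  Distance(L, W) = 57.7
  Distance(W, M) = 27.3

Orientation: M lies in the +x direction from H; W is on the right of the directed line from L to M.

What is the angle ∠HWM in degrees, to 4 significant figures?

137.9°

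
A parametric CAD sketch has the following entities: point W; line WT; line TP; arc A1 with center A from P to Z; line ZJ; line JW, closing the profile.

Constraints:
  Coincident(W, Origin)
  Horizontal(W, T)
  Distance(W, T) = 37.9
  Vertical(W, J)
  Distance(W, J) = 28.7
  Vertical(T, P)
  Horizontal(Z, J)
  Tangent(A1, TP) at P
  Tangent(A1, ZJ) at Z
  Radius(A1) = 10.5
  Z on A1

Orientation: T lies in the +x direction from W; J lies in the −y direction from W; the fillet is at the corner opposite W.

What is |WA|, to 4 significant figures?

32.89

WJ is vertical with |WJ| = 28.7 and J on the −y side, so J = (0.000, -28.70). The virtual corner opposite W is at (37.90, -28.70). A1 meets TP tangentially, so AP is at right angles to TP and A1 meets ZJ tangentially, so AZ is at right angles to ZJ, with radius 10.5, so the center A sits 10.5 in from both sides at A = (27.40, -18.20). Then |WA| = |A − W| = 32.89.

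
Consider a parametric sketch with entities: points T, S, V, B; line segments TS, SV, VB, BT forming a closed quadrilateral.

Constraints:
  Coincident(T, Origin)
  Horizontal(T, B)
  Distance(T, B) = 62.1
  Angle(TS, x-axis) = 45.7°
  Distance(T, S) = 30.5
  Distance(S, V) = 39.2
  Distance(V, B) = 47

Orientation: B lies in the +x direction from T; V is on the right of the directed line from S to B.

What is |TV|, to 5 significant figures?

25.219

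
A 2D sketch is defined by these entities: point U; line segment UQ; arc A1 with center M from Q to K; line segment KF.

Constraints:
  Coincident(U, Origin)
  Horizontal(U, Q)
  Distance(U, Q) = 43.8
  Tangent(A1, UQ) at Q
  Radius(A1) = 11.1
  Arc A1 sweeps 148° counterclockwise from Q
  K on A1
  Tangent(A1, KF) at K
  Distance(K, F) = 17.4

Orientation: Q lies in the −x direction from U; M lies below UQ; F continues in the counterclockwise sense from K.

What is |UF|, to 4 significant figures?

45.87

U is at the origin; U and Q share the same y with |UQ| = 43.8 and Q on the −x side, so Q = (-43.80, 0.000). A1 meets UQ tangentially, so MQ is at right angles to UQ, so M = Q + (0, -11.1) = (-43.80, -11.10). On A1, Q sits at bearing 90° from M; a 148° counterclockwise sweep puts K at bearing 238°, so K = M + 11.1·(cos 238°, sin 238°) = (-49.68, -20.51). A1 meets KF tangentially, so MK is at right angles to KF, so KF runs along (−sin 238°, cos 238°); with |KF| = 17.4, F = (-34.93, -29.73). Then |UF| = |F − U| = 45.87.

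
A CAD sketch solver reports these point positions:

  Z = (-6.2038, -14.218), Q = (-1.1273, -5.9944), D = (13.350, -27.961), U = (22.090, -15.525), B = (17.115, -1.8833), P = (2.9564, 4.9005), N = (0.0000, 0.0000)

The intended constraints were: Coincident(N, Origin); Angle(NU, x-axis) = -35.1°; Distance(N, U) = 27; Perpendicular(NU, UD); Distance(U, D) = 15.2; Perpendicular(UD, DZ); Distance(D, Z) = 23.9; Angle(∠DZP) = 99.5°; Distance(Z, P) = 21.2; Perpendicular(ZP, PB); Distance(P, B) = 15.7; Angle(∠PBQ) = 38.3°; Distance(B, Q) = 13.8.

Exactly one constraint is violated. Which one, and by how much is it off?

Distance(B, Q) = 13.8 — off by 4.90.

N = (0.00, 0.00) ✓; NU at -35.10° ✓; |NU| = 27.00 ✓; ∠(NU, UD) = 90.00° ✓; |UD| = 15.20 ✓; ∠(UD, DZ) = 90.00° ✓; |DZ| = 23.90 ✓; ∠DZP = 99.50° ✓; |ZP| = 21.20 ✓; ∠(ZP, PB) = 90.00° ✓; |PB| = 15.70 ✓; ∠PBQ = 38.30° ✓; |BQ| = 18.70 ✗.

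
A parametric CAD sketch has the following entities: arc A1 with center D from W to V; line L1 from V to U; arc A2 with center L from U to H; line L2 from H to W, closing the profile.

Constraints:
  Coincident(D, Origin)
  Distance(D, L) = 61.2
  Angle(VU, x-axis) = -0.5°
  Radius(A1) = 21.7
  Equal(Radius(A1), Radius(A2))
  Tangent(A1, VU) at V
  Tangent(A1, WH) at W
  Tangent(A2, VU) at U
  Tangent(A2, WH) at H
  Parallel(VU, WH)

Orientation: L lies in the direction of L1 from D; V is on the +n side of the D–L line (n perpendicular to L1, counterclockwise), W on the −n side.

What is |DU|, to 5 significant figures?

64.933

Tangency of A1 to both parallel lines with radius 21.7 puts V and W at D ± 21.7·n: V = (0.18937, 21.699), W = (-0.18937, -21.699). Equal radii place U and H the same way about L: U = L + 21.7·n = (61.387, 21.165), H = L − 21.7·n = (61.008, -22.233). Then |DU| = |U − D| = 64.933.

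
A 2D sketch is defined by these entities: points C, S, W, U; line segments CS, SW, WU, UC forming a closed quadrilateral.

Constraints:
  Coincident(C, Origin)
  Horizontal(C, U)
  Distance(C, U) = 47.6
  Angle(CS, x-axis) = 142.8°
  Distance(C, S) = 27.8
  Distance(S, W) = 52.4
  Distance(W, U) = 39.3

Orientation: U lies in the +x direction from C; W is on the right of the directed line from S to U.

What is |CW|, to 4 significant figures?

25.28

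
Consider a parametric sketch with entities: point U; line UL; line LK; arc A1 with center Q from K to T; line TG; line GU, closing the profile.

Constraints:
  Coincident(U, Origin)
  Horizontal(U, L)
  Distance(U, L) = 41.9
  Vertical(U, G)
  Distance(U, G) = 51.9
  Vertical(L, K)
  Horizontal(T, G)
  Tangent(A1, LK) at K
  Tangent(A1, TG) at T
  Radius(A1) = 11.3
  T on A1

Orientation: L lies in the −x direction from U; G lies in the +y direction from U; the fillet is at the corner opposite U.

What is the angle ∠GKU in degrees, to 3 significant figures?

59.2°

U is at the origin; UL is horizontal with |UL| = 41.9 and L on the −x side, so L = (-41.9, 0.00). UG is vertical with |UG| = 51.9 and G on the +y side, so G = (0.00, 51.9). The virtual corner opposite U is at (-41.9, 51.9). The tangent condition forces QK to be normal to LK and tangency of A1 to TG means the radius QT is perpendicular to TG, with radius 11.3, so the center Q sits 11.3 in from both sides at Q = (-30.6, 40.6). That places the tangent points at K = (-41.9, 40.6) on LK and T = (-30.6, 51.9) on TG. Then cos ∠GKU = KG·KU / (|KG||KU|), giving 59.2°.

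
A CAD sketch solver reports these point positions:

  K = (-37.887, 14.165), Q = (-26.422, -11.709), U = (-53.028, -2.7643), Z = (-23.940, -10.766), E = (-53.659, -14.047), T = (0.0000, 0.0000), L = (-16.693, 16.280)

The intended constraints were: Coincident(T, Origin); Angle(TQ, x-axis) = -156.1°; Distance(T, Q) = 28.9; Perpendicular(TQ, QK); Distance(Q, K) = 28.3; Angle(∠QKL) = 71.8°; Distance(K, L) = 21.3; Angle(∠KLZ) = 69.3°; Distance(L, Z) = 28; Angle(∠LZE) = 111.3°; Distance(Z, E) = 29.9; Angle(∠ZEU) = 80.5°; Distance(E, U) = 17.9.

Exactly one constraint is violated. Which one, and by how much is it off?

Distance(E, U) = 17.9 — off by 6.60.

T = (0.00, 0.00) ✓; TQ at -156.1° ✓; |TQ| = 28.90 ✓; ∠(TQ, QK) = 90.00° ✓; |QK| = 28.30 ✓; ∠QKL = 71.80° ✓; |KL| = 21.30 ✓; ∠KLZ = 69.30° ✓; |LZ| = 28.00 ✓; ∠LZE = 111.3° ✓; |ZE| = 29.90 ✓; ∠ZEU = 80.50° ✓; |EU| = 11.30 ✗.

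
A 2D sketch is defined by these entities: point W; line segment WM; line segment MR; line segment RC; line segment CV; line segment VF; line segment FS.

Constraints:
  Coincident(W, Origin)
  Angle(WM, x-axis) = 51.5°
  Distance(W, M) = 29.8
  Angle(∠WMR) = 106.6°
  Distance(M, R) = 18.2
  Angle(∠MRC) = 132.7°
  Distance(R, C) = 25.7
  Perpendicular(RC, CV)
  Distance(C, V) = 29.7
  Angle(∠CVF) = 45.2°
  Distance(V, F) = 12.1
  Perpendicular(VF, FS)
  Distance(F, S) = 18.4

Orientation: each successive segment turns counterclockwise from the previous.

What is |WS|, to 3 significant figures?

41.2

∠CVF = 45.2° gives VF at 37.0° from the x-axis; with |VF| = 12.1, F = (-11.7, 19.6). VF ⟂ FS, so FS runs at 127°; with |FS| = 18.4, S = (-22.8, 34.3). Then |WS| = |S − W| = 41.2.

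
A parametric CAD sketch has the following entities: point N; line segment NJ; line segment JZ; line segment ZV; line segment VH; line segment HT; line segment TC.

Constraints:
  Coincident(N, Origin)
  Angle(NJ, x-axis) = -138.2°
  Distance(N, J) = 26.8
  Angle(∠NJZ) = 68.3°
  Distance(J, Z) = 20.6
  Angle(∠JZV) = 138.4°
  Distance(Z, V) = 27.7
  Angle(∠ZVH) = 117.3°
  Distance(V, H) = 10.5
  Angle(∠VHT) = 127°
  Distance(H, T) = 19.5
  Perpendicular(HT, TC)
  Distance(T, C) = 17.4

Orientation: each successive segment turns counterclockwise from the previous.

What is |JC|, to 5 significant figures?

24.454

N is at the origin; NJ runs at -138.2° with length 26.8, so J = (-19.979, -17.863). ∠NJZ = 68.3° gives JZ at -26.500° from the x-axis; with |JZ| = 20.6, Z = (-1.5431, -27.055). ∠JZV = 138.4° gives ZV at 15.100° from the x-axis; with |ZV| = 27.7, V = (25.200, -19.839). ∠ZVH = 117.3° gives VH at 77.800° from the x-axis; with |VH| = 10.5, H = (27.419, -9.5759). ∠VHT = 127.0° gives HT at 130.80° from the x-axis; with |HT| = 19.5, T = (14.678, 5.1855). The perpendicularity gives TC at right angles to HT, so TC runs at -139.20°; with |TC| = 17.4, C = (1.5060, -6.1840). Then |JC| = |C − J| = 24.454.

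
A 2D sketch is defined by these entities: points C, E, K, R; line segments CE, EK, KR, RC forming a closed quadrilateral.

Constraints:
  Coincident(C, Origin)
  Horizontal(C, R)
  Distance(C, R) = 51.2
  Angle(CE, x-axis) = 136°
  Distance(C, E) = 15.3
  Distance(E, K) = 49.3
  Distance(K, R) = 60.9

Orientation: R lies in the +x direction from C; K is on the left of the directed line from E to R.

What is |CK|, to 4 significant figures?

53.75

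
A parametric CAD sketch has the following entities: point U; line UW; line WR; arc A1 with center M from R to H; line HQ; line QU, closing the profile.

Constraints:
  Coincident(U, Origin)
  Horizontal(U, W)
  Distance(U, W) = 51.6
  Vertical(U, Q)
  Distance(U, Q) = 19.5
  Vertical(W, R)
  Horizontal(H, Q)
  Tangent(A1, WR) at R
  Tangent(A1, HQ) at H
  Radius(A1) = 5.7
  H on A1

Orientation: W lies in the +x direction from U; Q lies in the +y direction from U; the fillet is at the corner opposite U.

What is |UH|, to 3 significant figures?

49.9

U is at the origin; UW is horizontal with |UW| = 51.6 and W on the +x side, so W = (51.6, 0.00). UQ is vertical with |UQ| = 19.5 and Q on the +y side, so Q = (0.00, 19.5). The virtual corner opposite U is at (51.6, 19.5). A1 meets WR tangentially, so MR is at right angles to WR and tangency of A1 to HQ means the radius MH is perpendicular to HQ, with radius 5.7, so the center M sits 5.7 in from both sides at M = (45.9, 13.8). That places the tangent points at R = (51.6, 13.8) on WR and H = (45.9, 19.5) on HQ. Then |UH| = |H − U| = 49.9.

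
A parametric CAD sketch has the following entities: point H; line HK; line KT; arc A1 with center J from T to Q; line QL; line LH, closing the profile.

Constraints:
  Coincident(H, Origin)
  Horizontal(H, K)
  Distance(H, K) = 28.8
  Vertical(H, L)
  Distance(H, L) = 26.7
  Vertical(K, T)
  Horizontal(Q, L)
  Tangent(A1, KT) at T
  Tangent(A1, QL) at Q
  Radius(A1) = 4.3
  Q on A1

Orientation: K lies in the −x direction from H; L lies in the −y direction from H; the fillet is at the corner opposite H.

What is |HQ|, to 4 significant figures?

36.24

The virtual corner opposite H is at (-28.80, -26.70). A1 meets KT tangentially, so JT is at right angles to KT and A1 meets QL tangentially, so JQ is at right angles to QL, with radius 4.3, so the center J sits 4.3 in from both sides at J = (-24.50, -22.40). That places the tangent points at T = (-28.80, -22.40) on KT and Q = (-24.50, -26.70) on QL. Then |HQ| = |Q − H| = 36.24.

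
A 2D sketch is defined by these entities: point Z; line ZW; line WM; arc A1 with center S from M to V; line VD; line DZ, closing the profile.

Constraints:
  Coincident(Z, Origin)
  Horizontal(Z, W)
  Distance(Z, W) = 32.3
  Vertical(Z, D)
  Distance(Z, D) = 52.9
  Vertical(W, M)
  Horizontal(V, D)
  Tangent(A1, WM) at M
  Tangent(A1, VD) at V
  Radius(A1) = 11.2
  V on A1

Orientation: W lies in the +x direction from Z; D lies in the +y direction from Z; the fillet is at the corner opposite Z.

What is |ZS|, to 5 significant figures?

46.734

Z is at the origin; ZW is horizontal with |ZW| = 32.3 and W on the +x side, so W = (32.300, 0.0000). ZD is vertical with |ZD| = 52.9 and D on the +y side, so D = (0.0000, 52.900). The virtual corner opposite Z is at (32.300, 52.900). A1 meets WM tangentially, so SM is at right angles to WM and since A1 is tangent to VD there, SV ⟂ VD, with radius 11.2, so the center S sits 11.2 in from both sides at S = (21.100, 41.700). Then |ZS| = |S − Z| = 46.734.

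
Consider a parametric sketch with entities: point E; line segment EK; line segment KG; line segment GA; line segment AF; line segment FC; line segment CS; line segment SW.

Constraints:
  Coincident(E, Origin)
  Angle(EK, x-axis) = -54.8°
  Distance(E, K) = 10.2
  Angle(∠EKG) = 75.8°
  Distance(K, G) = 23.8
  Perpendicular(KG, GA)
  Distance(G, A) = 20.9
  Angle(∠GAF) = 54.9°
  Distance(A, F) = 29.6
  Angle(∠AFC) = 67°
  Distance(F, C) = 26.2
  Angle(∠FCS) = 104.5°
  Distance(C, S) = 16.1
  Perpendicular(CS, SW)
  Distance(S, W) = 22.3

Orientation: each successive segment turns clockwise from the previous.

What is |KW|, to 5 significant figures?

25.033

∠FCS = 104.5° gives CS at 157.40° from the x-axis; with |CS| = 16.1, S = (-25.789, -19.273). The perpendicularity gives SW at right angles to CS, so SW runs at 67.400°; with |SW| = 22.3, W = (-17.219, 1.3148). Then |KW| = |W − K| = 25.033.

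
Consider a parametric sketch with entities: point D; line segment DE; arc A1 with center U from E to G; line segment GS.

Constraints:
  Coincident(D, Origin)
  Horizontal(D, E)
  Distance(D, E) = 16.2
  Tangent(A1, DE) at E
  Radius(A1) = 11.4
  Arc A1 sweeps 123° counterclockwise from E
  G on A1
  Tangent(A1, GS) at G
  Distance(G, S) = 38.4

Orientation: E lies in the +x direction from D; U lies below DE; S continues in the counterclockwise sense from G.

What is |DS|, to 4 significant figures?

56.93

D is at the origin; D and E share the same y with |DE| = 16.2 and E on the +x side, so E = (16.20, 0.000). A1 meets DE tangentially, so UE is at right angles to DE, so U = E + (0, -11.4) = (16.20, -11.40). On A1, E sits at bearing 90° from U; a 123° counterclockwise sweep puts G at bearing 213°, so G = U + 11.4·(cos 213°, sin 213°) = (6.639, -17.61). Since A1 is tangent to GS there, UG ⟂ GS, so GS runs along (−sin 213°, cos 213°); with |GS| = 38.4, S = (27.55, -49.81). Then |DS| = |S − D| = 56.93.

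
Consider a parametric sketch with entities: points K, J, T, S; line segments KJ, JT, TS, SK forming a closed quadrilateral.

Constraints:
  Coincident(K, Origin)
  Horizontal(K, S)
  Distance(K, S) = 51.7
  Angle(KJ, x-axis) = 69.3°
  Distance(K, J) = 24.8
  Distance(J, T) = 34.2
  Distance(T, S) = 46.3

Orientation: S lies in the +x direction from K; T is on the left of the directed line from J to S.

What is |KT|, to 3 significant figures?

56.7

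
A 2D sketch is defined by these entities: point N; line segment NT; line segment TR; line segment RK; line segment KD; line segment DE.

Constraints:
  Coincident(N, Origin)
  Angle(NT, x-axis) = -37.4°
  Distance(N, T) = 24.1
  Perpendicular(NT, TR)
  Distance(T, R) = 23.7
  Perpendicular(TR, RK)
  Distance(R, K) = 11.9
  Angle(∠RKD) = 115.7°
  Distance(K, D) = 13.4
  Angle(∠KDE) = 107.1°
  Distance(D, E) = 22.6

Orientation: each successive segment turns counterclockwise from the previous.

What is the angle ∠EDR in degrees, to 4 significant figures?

77.08°

N is at the origin; NT runs at -37.4° with length 24.1, so T = (19.15, -14.64). NT ⟂ TR, so TR runs at 52.60°; with |TR| = 23.7, R = (33.54, 4.190). The perpendicularity gives RK at right angles to TR, so RK runs at 142.6°; with |RK| = 11.9, K = (24.09, 11.42). ∠RKD = 115.7° gives KD at -153.1° from the x-axis; with |KD| = 13.4, D = (12.14, 5.355). ∠KDE = 107.1° gives DE at -80.20° from the x-axis; with |DE| = 22.6, E = (15.98, -16.92). Then cos ∠EDR = DE·DR / (|DE||DR|), giving 77.08°.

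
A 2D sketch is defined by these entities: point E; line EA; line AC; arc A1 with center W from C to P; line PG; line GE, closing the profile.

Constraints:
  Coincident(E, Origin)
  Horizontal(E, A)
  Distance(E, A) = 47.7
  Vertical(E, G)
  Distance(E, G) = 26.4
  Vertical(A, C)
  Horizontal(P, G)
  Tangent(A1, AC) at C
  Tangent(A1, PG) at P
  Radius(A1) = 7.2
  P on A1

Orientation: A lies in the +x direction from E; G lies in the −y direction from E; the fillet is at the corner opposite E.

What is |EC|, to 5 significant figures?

51.419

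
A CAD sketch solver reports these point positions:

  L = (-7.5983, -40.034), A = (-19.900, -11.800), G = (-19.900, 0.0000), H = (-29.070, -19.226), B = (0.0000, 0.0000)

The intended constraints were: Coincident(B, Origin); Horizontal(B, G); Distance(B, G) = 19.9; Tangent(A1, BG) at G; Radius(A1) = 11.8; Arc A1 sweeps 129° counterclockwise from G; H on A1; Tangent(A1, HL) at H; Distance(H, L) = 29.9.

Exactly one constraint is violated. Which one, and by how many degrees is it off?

Tangent(A1, HL) at H — off by 6.90°.

B = (0.00, 0.00) ✓; B.y = 0.00, G.y = 0.00 ✓; |BG| = 19.90 ✓; ∠(AG, GB) = 90.00° ✓; |AG| = 11.80 ✓; bearing(A→H) − bearing(A→G) = 129.0° ✓; |AH| = 11.80 ✓; ∠(AH, HL) = 83.10° ✗; |HL| = 29.90 ✓.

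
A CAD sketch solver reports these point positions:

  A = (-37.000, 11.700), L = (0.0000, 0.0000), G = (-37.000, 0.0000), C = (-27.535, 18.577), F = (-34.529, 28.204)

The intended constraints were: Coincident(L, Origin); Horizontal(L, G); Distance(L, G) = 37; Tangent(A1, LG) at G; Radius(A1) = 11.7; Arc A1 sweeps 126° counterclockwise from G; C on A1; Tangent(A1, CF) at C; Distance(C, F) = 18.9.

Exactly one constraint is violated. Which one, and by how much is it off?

Distance(C, F) = 18.9 — off by 7.00.

L = (0.00, 0.00) ✓; L.y = 0.00, G.y = 0.00 ✓; |LG| = 37.00 ✓; ∠(AG, GL) = 90.00° ✓; |AG| = 11.70 ✓; bearing(A→C) − bearing(A→G) = 126.0° ✓; |AC| = 11.70 ✓; ∠(AC, CF) = 90.00° ✓; |CF| = 11.90 ✗.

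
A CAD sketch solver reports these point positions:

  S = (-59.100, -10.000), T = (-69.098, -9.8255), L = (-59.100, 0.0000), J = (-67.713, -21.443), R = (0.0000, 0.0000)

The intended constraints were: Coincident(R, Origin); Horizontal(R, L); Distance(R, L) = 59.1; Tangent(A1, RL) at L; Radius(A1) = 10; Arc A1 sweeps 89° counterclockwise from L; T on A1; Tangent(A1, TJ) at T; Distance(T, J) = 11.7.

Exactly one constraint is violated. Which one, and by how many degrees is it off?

Tangent(A1, TJ) at T — off by 7.80°.

R = (0.00, 0.00) ✓; R.y = 0.00, L.y = 0.00 ✓; |RL| = 59.10 ✓; ∠(SL, LR) = 90.00° ✓; |SL| = 10.00 ✓; bearing(S→T) − bearing(S→L) = 89.00° ✓; |ST| = 10.00 ✓; ∠(ST, TJ) = 82.20° ✗; |TJ| = 11.70 ✓.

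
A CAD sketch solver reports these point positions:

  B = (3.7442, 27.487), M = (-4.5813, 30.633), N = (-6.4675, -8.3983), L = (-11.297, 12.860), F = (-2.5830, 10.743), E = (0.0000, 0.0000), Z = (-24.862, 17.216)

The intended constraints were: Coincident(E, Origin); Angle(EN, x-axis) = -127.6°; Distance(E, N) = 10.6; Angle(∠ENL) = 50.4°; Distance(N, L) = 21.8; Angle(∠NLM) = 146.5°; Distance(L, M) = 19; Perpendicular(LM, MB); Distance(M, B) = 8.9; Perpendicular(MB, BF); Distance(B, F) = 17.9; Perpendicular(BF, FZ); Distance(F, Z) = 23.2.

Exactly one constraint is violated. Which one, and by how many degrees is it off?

Perpendicular(BF, FZ) — off by 4.50°.

E = (0.00, 0.00) ✓; EN at -127.6° ✓; |EN| = 10.60 ✓; ∠ENL = 50.40° ✓; |NL| = 21.80 ✓; ∠NLM = 146.5° ✓; |LM| = 19.00 ✓; ∠(LM, MB) = 90.00° ✓; |MB| = 8.900 ✓; ∠(MB, BF) = 90.00° ✓; |BF| = 17.90 ✓; ∠(BF, FZ) = 85.50° ✗; |FZ| = 23.20 ✓.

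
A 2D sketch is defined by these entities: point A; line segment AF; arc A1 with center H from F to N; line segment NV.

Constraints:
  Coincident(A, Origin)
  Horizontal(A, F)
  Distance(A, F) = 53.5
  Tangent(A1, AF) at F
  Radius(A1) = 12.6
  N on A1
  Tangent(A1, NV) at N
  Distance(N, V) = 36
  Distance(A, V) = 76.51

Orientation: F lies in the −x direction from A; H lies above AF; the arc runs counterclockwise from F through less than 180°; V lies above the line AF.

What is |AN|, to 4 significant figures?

45.78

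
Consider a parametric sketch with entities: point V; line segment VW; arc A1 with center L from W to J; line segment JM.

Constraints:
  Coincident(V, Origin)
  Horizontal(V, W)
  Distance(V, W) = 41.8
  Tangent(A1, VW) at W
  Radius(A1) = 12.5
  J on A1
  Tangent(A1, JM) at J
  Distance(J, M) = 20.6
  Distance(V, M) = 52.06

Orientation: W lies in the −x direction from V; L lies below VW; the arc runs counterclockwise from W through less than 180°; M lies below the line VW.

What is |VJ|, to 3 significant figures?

55.2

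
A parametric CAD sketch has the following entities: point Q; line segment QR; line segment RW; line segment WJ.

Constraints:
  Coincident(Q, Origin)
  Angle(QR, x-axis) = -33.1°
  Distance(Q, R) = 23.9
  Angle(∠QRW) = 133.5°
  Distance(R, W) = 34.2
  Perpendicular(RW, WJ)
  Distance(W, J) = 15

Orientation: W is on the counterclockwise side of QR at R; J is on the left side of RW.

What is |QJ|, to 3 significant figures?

50.7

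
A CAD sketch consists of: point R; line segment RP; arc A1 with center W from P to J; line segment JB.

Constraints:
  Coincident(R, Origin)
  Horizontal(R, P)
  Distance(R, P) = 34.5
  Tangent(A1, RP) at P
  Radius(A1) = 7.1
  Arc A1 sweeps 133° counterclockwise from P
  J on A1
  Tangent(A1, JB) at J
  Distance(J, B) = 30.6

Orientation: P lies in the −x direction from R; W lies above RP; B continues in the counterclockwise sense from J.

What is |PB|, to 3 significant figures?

37.7

R is at the origin; RP is horizontal with |RP| = 34.5 and P on the −x side, so P = (-34.5, 0.00). Tangency of A1 to RP means the radius WP is perpendicular to RP, so W = P + (0, 7.1) = (-34.5, 7.10). On A1, P sits at bearing -90° from W; a 133° counterclockwise sweep puts J at bearing 43°, so J = W + 7.1·(cos 43°, sin 43°) = (-29.3, 11.9). Tangency of A1 to JB means the radius WJ is perpendicular to JB, so JB runs along (−sin 43°, cos 43°); with |JB| = 30.6, B = (-50.2, 34.3). Then |PB| = |B − P| = 37.7.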